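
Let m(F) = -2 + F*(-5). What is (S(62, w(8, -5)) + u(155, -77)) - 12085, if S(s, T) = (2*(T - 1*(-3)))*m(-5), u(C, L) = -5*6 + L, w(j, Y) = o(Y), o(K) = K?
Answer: -12284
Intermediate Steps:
w(j, Y) = Y
m(F) = -2 - 5*F
u(C, L) = -30 + L
S(s, T) = 138 + 46*T (S(s, T) = (2*(T - 1*(-3)))*(-2 - 5*(-5)) = (2*(T + 3))*(-2 + 25) = (2*(3 + T))*23 = (6 + 2*T)*23 = 138 + 46*T)
(S(62, w(8, -5)) + u(155, -77)) - 12085 = ((138 + 46*(-5)) + (-30 - 77)) - 12085 = ((138 - 230) - 107) - 12085 = (-92 - 107) - 12085 = -199 - 12085 = -12284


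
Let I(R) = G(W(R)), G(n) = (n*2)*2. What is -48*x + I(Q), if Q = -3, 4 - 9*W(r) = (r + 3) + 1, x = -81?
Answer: 11668/3 ≈ 3889.3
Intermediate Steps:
W(r) = -r/9 (W(r) = 4/9 - ((r + 3) + 1)/9 = 4/9 - ((3 + r) + 1)/9 = 4/9 - (4 + r)/9 = 4/9 + (-4/9 - r/9) = -r/9)
G(n) = 4*n (G(n) = (2*n)*2 = 4*n)
I(R) = -4*R/9 (I(R) = 4*(-R/9) = -4*R/9)
-48*x + I(Q) = -48*(-81) - 4/9*(-3) = 3888 + 4/3 = 11668/3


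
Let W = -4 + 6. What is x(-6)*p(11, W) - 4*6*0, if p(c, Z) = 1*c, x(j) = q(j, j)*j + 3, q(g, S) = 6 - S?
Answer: -759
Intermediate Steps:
W = 2
x(j) = 3 + j*(6 - j) (x(j) = (6 - j)*j + 3 = j*(6 - j) + 3 = 3 + j*(6 - j))
p(c, Z) = c
x(-6)*p(11, W) - 4*6*0 = (3 - 1*(-6)*(-6 - 6))*11 - 4*6*0 = (3 - 1*(-6)*(-12))*11 - 24*0 = (3 - 72)*11 + 0 = -69*11 + 0 = -759 + 0 = -759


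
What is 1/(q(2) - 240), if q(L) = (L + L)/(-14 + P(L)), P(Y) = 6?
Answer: -2/481 ≈ -0.0041580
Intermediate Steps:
q(L) = -L/4 (q(L) = (L + L)/(-14 + 6) = (2*L)/(-8) = (2*L)*(-⅛) = -L/4)
1/(q(2) - 240) = 1/(-¼*2 - 240) = 1/(-½ - 240) = 1/(-481/2) = -2/481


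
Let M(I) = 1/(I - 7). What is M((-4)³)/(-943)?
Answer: 1/66953 ≈ 1.4936e-5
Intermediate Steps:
M(I) = 1/(-7 + I)
M((-4)³)/(-943) = 1/((-7 + (-4)³)*(-943)) = -1/943/(-7 - 64) = -1/943/(-71) = -1/71*(-1/943) = 1/66953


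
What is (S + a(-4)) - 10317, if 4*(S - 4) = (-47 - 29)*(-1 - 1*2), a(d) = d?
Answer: -10260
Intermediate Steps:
S = 61 (S = 4 + ((-47 - 29)*(-1 - 1*2))/4 = 4 + (-76*(-1 - 2))/4 = 4 + (-76*(-3))/4 = 4 + (1/4)*228 = 4 + 57 = 61)
(S + a(-4)) - 10317 = (61 - 4) - 10317 = 57 - 10317 = -10260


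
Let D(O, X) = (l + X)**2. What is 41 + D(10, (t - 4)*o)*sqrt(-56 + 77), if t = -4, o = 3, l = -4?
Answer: 41 + 784*sqrt(21) ≈ 3633.7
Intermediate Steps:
D(O, X) = (-4 + X)**2
41 + D(10, (t - 4)*o)*sqrt(-56 + 77) = 41 + (-4 + (-4 - 4)*3)**2*sqrt(-56 + 77) = 41 + (-4 - 8*3)**2*sqrt(21) = 41 + (-4 - 24)**2*sqrt(21) = 41 + (-28)**2*sqrt(21) = 41 + 784*sqrt(21)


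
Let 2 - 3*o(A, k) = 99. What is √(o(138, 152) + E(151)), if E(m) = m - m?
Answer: I*√291/3 ≈ 5.6862*I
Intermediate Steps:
E(m) = 0
o(A, k) = -97/3 (o(A, k) = ⅔ - ⅓*99 = ⅔ - 33 = -97/3)
√(o(138, 152) + E(151)) = √(-97/3 + 0) = √(-97/3) = I*√291/3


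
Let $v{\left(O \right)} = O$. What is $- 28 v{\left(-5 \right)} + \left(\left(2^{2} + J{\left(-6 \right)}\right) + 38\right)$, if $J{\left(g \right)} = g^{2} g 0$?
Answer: $182$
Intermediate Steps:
$J{\left(g \right)} = 0$ ($J{\left(g \right)} = g^{3} \cdot 0 = 0$)
$- 28 v{\left(-5 \right)} + \left(\left(2^{2} + J{\left(-6 \right)}\right) + 38\right) = \left(-28\right) \left(-5\right) + \left(\left(2^{2} + 0\right) + 38\right) = 140 + \left(\left(4 + 0\right) + 38\right) = 140 + \left(4 + 38\right) = 140 + 42 = 182$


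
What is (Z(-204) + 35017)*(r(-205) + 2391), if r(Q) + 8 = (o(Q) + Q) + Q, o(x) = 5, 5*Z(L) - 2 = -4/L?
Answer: 17662428364/255 ≈ 6.9264e+7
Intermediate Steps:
Z(L) = ⅖ - 4/(5*L) (Z(L) = ⅖ + (-4/L)/5 = ⅖ - 4/(5*L))
r(Q) = -3 + 2*Q (r(Q) = -8 + ((5 + Q) + Q) = -8 + (5 + 2*Q) = -3 + 2*Q)
(Z(-204) + 35017)*(r(-205) + 2391) = ((⅖)*(-2 - 204)/(-204) + 35017)*((-3 + 2*(-205)) + 2391) = ((⅖)*(-1/204)*(-206) + 35017)*((-3 - 410) + 2391) = (103/255 + 35017)*(-413 + 2391) = (8929438/255)*1978 = 17662428364/255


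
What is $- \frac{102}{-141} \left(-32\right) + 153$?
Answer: $\frac{6103}{47} \approx 129.85$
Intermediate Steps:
$- \frac{102}{-141} \left(-32\right) + 153 = \left(-102\right) \left(- \frac{1}{141}\right) \left(-32\right) + 153 = \frac{34}{47} \left(-32\right) + 153 = - \frac{1088}{47} + 153 = \frac{6103}{47}$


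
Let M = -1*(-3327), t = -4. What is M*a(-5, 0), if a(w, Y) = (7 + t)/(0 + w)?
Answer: -9981/5 ≈ -1996.2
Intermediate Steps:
a(w, Y) = 3/w (a(w, Y) = (7 - 4)/(0 + w) = 3/w)
M = 3327
M*a(-5, 0) = 3327*(3/(-5)) = 3327*(3*(-⅕)) = 3327*(-⅗) = -9981/5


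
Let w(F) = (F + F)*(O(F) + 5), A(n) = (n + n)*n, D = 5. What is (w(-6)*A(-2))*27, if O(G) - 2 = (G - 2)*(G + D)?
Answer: -38880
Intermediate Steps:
A(n) = 2*n² (A(n) = (2*n)*n = 2*n²)
O(G) = 2 + (-2 + G)*(5 + G) (O(G) = 2 + (G - 2)*(G + 5) = 2 + (-2 + G)*(5 + G))
w(F) = 2*F*(-3 + F² + 3*F) (w(F) = (F + F)*((-8 + F² + 3*F) + 5) = (2*F)*(-3 + F² + 3*F) = 2*F*(-3 + F² + 3*F))
(w(-6)*A(-2))*27 = ((2*(-6)*(-3 + (-6)² + 3*(-6)))*(2*(-2)²))*27 = ((2*(-6)*(-3 + 36 - 18))*(2*4))*27 = ((2*(-6)*15)*8)*27 = -180*8*27 = -1440*27 = -38880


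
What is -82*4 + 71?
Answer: -257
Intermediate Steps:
-82*4 + 71 = -328 + 71 = -257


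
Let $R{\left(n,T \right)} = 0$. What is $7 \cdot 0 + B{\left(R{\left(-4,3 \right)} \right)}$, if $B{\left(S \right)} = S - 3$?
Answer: $-3$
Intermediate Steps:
$B{\left(S \right)} = -3 + S$ ($B{\left(S \right)} = S - 3 = -3 + S$)
$7 \cdot 0 + B{\left(R{\left(-4,3 \right)} \right)} = 7 \cdot 0 + \left(-3 + 0\right) = 0 - 3 = -3$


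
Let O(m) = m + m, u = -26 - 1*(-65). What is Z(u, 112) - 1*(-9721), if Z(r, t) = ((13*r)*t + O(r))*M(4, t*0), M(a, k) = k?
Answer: 9721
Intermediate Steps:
u = 39 (u = -26 + 65 = 39)
O(m) = 2*m
Z(r, t) = 0 (Z(r, t) = ((13*r)*t + 2*r)*(t*0) = (13*r*t + 2*r)*0 = (2*r + 13*r*t)*0 = 0)
Z(u, 112) - 1*(-9721) = 0 - 1*(-9721) = 0 + 9721 = 9721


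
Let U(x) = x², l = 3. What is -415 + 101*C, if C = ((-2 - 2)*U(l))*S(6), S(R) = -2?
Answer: 6857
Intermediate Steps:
C = 72 (C = ((-2 - 2)*3²)*(-2) = -4*9*(-2) = -36*(-2) = 72)
-415 + 101*C = -415 + 101*72 = -415 + 7272 = 6857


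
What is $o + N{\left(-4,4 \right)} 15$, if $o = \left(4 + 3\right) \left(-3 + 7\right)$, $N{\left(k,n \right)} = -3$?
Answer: $-17$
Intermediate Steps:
$o = 28$ ($o = 7 \cdot 4 = 28$)
$o + N{\left(-4,4 \right)} 15 = 28 - 45 = -17$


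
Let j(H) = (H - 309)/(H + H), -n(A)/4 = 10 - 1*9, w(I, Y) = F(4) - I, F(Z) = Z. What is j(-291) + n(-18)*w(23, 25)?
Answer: 7472/97 ≈ 77.031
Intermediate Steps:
w(I, Y) = 4 - I
n(A) = -4 (n(A) = -4*(10 - 1*9) = -4*(10 - 9) = -4*1 = -4)
j(H) = (-309 + H)/(2*H) (j(H) = (-309 + H)/((2*H)) = (-309 + H)*(1/(2*H)) = (-309 + H)/(2*H))
j(-291) + n(-18)*w(23, 25) = (½)*(-309 - 291)/(-291) - 4*(4 - 1*23) = (½)*(-1/291)*(-600) - 4*(4 - 23) = 100/97 - 4*(-19) = 100/97 + 76 = 7472/97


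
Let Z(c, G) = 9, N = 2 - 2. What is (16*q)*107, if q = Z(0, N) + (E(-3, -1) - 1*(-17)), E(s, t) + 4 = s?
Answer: 32528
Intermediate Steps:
N = 0
E(s, t) = -4 + s
q = 19 (q = 9 + ((-4 - 3) - 1*(-17)) = 9 + (-7 + 17) = 9 + 10 = 19)
(16*q)*107 = (16*19)*107 = 304*107 = 32528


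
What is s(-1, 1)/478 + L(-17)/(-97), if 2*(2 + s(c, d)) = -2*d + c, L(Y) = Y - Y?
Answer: -7/956 ≈ -0.0073222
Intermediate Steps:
L(Y) = 0
s(c, d) = -2 + c/2 - d (s(c, d) = -2 + (-2*d + c)/2 = -2 + (c - 2*d)/2 = -2 + (c/2 - d) = -2 + c/2 - d)
s(-1, 1)/478 + L(-17)/(-97) = (-2 + (1/2)*(-1) - 1*1)/478 + 0/(-97) = (-2 - 1/2 - 1)*(1/478) + 0*(-1/97) = -7/2*1/478 + 0 = -7/956 + 0 = -7/956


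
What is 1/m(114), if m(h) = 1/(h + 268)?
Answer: 382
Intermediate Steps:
m(h) = 1/(268 + h)
1/m(114) = 1/(1/(268 + 114)) = 1/(1/382) = 382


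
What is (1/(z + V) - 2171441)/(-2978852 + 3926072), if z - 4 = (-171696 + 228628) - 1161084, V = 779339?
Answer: -70530357977/30766558098 ≈ -2.2924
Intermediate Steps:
z = -1104148 (z = 4 + ((-171696 + 228628) - 1161084) = 4 + (56932 - 1161084) = 4 - 1104152 = -1104148)
(1/(z + V) - 2171441)/(-2978852 + 3926072) = (1/(-1104148 + 779339) - 2171441)/(-2978852 + 3926072) = (1/(-324809) - 2171441)/947220 = (-1/324809 - 2171441)*(1/947220) = -705303579770/324809*1/947220 = -70530357977/30766558098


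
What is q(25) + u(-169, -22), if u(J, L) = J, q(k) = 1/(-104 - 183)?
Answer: -48504/287 ≈ -169.00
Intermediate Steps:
q(k) = -1/287 (q(k) = 1/(-287) = -1/287)
q(25) + u(-169, -22) = -1/287 - 169 = -48504/287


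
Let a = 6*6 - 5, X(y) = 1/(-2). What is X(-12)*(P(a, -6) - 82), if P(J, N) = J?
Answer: 51/2 ≈ 25.500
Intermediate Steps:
X(y) = -½
a = 31 (a = 36 - 5 = 31)
X(-12)*(P(a, -6) - 82) = -(31 - 82)/2 = -½*(-51) = 51/2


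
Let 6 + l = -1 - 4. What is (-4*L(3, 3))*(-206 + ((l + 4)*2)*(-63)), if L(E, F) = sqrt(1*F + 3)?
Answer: -2704*sqrt(6) ≈ -6623.4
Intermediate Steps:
l = -11 (l = -6 + (-1 - 4) = -6 - 5 = -11)
L(E, F) = sqrt(3 + F) (L(E, F) = sqrt(F + 3) = sqrt(3 + F))
(-4*L(3, 3))*(-206 + ((l + 4)*2)*(-63)) = (-4*sqrt(3 + 3))*(-206 + ((-11 + 4)*2)*(-63)) = (-4*sqrt(6))*(-206 - 7*2*(-63)) = (-4*sqrt(6))*(-206 - 14*(-63)) = (-4*sqrt(6))*(-206 + 882) = -4*sqrt(6)*676 = -2704*sqrt(6)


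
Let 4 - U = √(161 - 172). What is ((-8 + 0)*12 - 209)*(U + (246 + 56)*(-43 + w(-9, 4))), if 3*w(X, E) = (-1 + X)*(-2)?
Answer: 10036330/3 + 305*I*√11 ≈ 3.3454e+6 + 1011.6*I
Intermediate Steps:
w(X, E) = ⅔ - 2*X/3 (w(X, E) = ((-1 + X)*(-2))/3 = (2 - 2*X)/3 = ⅔ - 2*X/3)
U = 4 - I*√11 (U = 4 - √(161 - 172) = 4 - √(-11) = 4 - I*√11 ≈ 4.0 - 3.3166*I)
((-8 + 0)*12 - 209)*(U + (246 + 56)*(-43 + w(-9, 4))) = ((-8 + 0)*12 - 209)*((4 - I*√11) + (246 + 56)*(-43 + (⅔ - ⅔*(-9)))) = (-8*12 - 209)*((4 - I*√11) + 302*(-43 + (⅔ + 6))) = (-96 - 209)*((4 - I*√11) + 302*(-43 + 20/3)) = -305*((4 - I*√11) + 302*(-109/3)) = -305*((4 - I*√11) - 32918/3) = -305*(-32906/3 - I*√11) = 10036330/3 + 305*I*√11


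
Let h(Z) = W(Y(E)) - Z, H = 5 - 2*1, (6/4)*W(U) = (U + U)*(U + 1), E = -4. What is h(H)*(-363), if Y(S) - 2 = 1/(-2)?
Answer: -726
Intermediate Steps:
Y(S) = 3/2 (Y(S) = 2 + 1/(-2) = 2 - ½ = 3/2)
W(U) = 4*U*(1 + U)/3 (W(U) = 2*((U + U)*(U + 1))/3 = 2*((2*U)*(1 + U))/3 = 2*(2*U*(1 + U))/3 = 4*U*(1 + U)/3)
H = 3 (H = 5 - 2 = 3)
h(Z) = 5 - Z (h(Z) = (4/3)*(3/2)*(1 + 3/2) - Z = (4/3)*(3/2)*(5/2) - Z = 5 - Z)
h(H)*(-363) = (5 - 1*3)*(-363) = (5 - 3)*(-363) = 2*(-363) = -726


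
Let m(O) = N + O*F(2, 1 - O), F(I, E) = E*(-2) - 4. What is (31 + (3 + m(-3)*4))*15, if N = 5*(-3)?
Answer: 1770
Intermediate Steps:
N = -15
F(I, E) = -4 - 2*E (F(I, E) = -2*E - 4 = -4 - 2*E)
m(O) = -15 + O*(-6 + 2*O) (m(O) = -15 + O*(-4 - 2*(1 - O)) = -15 + O*(-4 + (-2 + 2*O)) = -15 + O*(-6 + 2*O))
(31 + (3 + m(-3)*4))*15 = (31 + (3 + (-15 + 2*(-3)*(-3 - 3))*4))*15 = (31 + (3 + (-15 + 2*(-3)*(-6))*4))*15 = (31 + (3 + (-15 + 36)*4))*15 = (31 + (3 + 21*4))*15 = (31 + (3 + 84))*15 = (31 + 87)*15 = 118*15 = 1770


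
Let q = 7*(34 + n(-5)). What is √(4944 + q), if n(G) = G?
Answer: √5147 ≈ 71.743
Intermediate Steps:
q = 203 (q = 7*(34 - 5) = 7*29 = 203)
√(4944 + q) = √(4944 + 203) = √5147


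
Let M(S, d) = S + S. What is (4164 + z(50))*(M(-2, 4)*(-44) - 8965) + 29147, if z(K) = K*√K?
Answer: -36568249 - 2197250*√2 ≈ -3.9676e+7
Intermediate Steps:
M(S, d) = 2*S
z(K) = K^(3/2)
(4164 + z(50))*(M(-2, 4)*(-44) - 8965) + 29147 = (4164 + 50^(3/2))*((2*(-2))*(-44) - 8965) + 29147 = (4164 + 250*√2)*(-4*(-44) - 8965) + 29147 = (4164 + 250*√2)*(176 - 8965) + 29147 = (4164 + 250*√2)*(-8789) + 29147 = (-36597396 - 2197250*√2) + 29147 = -36568249 - 2197250*√2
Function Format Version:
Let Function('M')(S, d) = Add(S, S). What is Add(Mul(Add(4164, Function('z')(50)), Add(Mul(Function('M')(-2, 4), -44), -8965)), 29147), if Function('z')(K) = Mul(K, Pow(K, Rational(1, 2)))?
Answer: Add(-36568249, Mul(-2197250, Pow(2, Rational(1, 2)))) ≈ -3.9676e+7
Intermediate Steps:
Function('M')(S, d) = Mul(2, S)
Function('z')(K) = Pow(K, Rational(3, 2))
Add(Mul(Add(4164, Function('z')(50)), Add(Mul(Function('M')(-2, 4), -44), -8965)), 29147) = Add(Mul(Add(4164, Pow(50, Rational(3, 2))), Add(Mul(Mul(2, -2), -44), -8965)), 29147) = Add(Mul(Add(4164, Mul(250, Pow(2, Rational(1, 2)))), Add(Mul(-4, -44), -8965)), 29147) = Add(Mul(Add(4164, Mul(250, Pow(2, Rational(1, 2)))), Add(176, -8965)), 29147) = Add(Mul(Add(4164, Mul(250, Pow(2, Rational(1, 2)))), -8789), 29147) = Add(Add(-36597396, Mul(-2197250, Pow(2, Rational(1, 2)))), 29147) = Add(-36568249, Mul(-2197250, Pow(2, Rational(1, 2))))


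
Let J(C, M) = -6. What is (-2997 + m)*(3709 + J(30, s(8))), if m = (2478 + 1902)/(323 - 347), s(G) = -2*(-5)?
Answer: -23547377/2 ≈ -1.1774e+7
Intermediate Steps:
s(G) = 10
m = -365/2 (m = 4380/(-24) = 4380*(-1/24) = -365/2 ≈ -182.50)
(-2997 + m)*(3709 + J(30, s(8))) = (-2997 - 365/2)*(3709 - 6) = -6359/2*3703 = -23547377/2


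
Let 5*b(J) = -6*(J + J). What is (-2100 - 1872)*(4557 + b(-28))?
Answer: -91836612/5 ≈ -1.8367e+7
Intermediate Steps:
b(J) = -12*J/5 (b(J) = (-6*(J + J))/5 = (-12*J)/5 = -12*J/5)
(-2100 - 1872)*(4557 + b(-28)) = (-2100 - 1872)*(4557 - 12/5*(-28)) = -3972*(4557 + 336/5) = -3972*23121/5 = -91836612/5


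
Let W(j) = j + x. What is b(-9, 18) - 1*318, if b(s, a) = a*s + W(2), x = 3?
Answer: -475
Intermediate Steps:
W(j) = 3 + j (W(j) = j + 3 = 3 + j)
b(s, a) = 5 + a*s (b(s, a) = a*s + (3 + 2) = a*s + 5 = 5 + a*s)
b(-9, 18) - 1*318 = (5 + 18*(-9)) - 1*318 = (5 - 162) - 318 = -157 - 318 = -475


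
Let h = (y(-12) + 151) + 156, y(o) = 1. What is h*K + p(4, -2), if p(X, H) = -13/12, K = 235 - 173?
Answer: 229139/12 ≈ 19095.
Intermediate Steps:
h = 308 (h = (1 + 151) + 156 = 152 + 156 = 308)
K = 62
p(X, H) = -13/12 (p(X, H) = -13*1/12 = -13/12)
h*K + p(4, -2) = 308*62 - 13/12 = 19096 - 13/12 = 229139/12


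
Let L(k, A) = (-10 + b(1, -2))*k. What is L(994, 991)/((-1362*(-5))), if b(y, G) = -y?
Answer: -5467/3405 ≈ -1.6056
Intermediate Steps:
L(k, A) = -11*k (L(k, A) = (-10 - 1*1)*k = (-10 - 1)*k = -11*k)
L(994, 991)/((-1362*(-5))) = (-11*994)/((-1362*(-5))) = -10934/6810 = -10934*1/6810 = -5467/3405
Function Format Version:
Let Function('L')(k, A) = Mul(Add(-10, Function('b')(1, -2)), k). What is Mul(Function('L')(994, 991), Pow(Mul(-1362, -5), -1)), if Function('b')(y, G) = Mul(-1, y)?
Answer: Rational(-5467, 3405) ≈ -1.6056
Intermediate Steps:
Function('L')(k, A) = Mul(-11, k) (Function('L')(k, A) = Mul(Add(-10, Mul(-1, 1)), k) = Mul(Add(-10, -1), k) = Mul(-11, k))
Mul(Function('L')(994, 991), Pow(Mul(-1362, -5), -1)) = Mul(Mul(-11, 994), Pow(Mul(-1362, -5), -1)) = Mul(-10934, Pow(6810, -1)) = Mul(-10934, Rational(1, 6810)) = Rational(-5467, 3405)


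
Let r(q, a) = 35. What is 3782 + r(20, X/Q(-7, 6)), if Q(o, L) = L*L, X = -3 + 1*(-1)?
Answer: 3817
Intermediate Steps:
X = -4 (X = -3 - 1 = -4)
Q(o, L) = L²
3782 + r(20, X/Q(-7, 6)) = 3782 + 35 = 3817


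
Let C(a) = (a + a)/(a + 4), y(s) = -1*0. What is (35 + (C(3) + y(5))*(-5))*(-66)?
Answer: -14190/7 ≈ -2027.1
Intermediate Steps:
y(s) = 0
C(a) = 2*a/(4 + a) (C(a) = (2*a)/(4 + a) = 2*a/(4 + a))
(35 + (C(3) + y(5))*(-5))*(-66) = (35 + (2*3/(4 + 3) + 0)*(-5))*(-66) = (35 + (2*3/7 + 0)*(-5))*(-66) = (35 + (2*3*(1/7) + 0)*(-5))*(-66) = (35 + (6/7 + 0)*(-5))*(-66) = (35 + (6/7)*(-5))*(-66) = (35 - 30/7)*(-66) = (215/7)*(-66) = -14190/7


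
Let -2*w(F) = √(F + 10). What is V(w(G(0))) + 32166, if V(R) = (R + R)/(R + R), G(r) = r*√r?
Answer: 32167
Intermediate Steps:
G(r) = r^(3/2)
w(F) = -√(10 + F)/2 (w(F) = -√(F + 10)/2 = -√(10 + F)/2)
V(R) = 1 (V(R) = (2*R)/((2*R)) = (2*R)*(1/(2*R)) = 1)
V(w(G(0))) + 32166 = 1 + 32166 = 32167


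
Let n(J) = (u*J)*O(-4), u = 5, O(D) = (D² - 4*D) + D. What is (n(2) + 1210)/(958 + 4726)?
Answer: 745/2842 ≈ 0.26214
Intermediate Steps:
O(D) = D² - 3*D
n(J) = 140*J (n(J) = (5*J)*(-4*(-3 - 4)) = (5*J)*(-4*(-7)) = (5*J)*28 = 140*J)
(n(2) + 1210)/(958 + 4726) = (140*2 + 1210)/(958 + 4726) = (280 + 1210)/5684 = 1490*(1/5684) = 745/2842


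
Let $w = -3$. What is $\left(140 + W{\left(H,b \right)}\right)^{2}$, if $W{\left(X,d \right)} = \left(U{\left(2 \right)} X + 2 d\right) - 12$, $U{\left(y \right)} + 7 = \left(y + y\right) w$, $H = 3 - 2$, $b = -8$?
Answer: $8649$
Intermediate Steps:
$H = 1$ ($H = 3 - 2 = 1$)
$U{\left(y \right)} = -7 - 6 y$ ($U{\left(y \right)} = -7 + \left(y + y\right) \left(-3\right) = -7 + 2 y \left(-3\right) = -7 - 6 y$)
$W{\left(X,d \right)} = -12 - 19 X + 2 d$ ($W{\left(X,d \right)} = \left(\left(-7 - 12\right) X + 2 d\right) - 12 = \left(- 19 X + 2 d\right) - 12 = -12 - 19 X + 2 d$)
$\left(140 + W{\left(H,b \right)}\right)^{2} = \left(140 - 47\right)^{2} = 93^{2} = 8649$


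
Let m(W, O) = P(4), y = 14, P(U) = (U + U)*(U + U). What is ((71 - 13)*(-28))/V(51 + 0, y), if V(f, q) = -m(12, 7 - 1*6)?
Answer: 203/8 ≈ 25.375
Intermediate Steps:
P(U) = 4*U² (P(U) = (2*U)*(2*U) = 4*U²)
m(W, O) = 64 (m(W, O) = 4*4² = 4*16 = 64)
V(f, q) = -64 (V(f, q) = -1*64 = -64)
((71 - 13)*(-28))/V(51 + 0, y) = ((71 - 13)*(-28))/(-64) = (58*(-28))*(-1/64) = -1624*(-1/64) = 203/8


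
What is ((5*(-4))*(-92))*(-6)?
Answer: -11040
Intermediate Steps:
((5*(-4))*(-92))*(-6) = -20*(-92)*(-6) = 1840*(-6) = -11040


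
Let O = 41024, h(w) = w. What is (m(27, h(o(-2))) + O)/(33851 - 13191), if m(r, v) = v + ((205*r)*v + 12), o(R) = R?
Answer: 7491/5165 ≈ 1.4503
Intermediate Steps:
m(r, v) = 12 + v + 205*r*v (m(r, v) = v + (205*r*v + 12) = v + (12 + 205*r*v) = 12 + v + 205*r*v)
(m(27, h(o(-2))) + O)/(33851 - 13191) = ((12 - 2 + 205*27*(-2)) + 41024)/(33851 - 13191) = ((12 - 2 - 11070) + 41024)/20660 = (-11060 + 41024)*(1/20660) = 29964*(1/20660) = 7491/5165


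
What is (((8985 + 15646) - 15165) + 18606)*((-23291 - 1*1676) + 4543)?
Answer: -573342528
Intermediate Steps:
(((8985 + 15646) - 15165) + 18606)*((-23291 - 1*1676) + 4543) = ((24631 - 15165) + 18606)*((-23291 - 1676) + 4543) = (9466 + 18606)*(-24967 + 4543) = 28072*(-20424) = -573342528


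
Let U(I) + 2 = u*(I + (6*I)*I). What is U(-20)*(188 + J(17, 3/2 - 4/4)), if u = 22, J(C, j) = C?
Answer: 10733390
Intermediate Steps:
U(I) = -2 + 22*I + 132*I² (U(I) = -2 + 22*(I + (6*I)*I) = -2 + 22*(I + 6*I²) = -2 + (22*I + 132*I²) = -2 + 22*I + 132*I²)
U(-20)*(188 + J(17, 3/2 - 4/4)) = (-2 + 22*(-20) + 132*(-20)²)*(188 + 17) = (-2 - 440 + 132*400)*205 = (-2 - 440 + 52800)*205 = 52358*205 = 10733390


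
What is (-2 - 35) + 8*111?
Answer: 851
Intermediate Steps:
(-2 - 35) + 8*111 = -37 + 888 = 851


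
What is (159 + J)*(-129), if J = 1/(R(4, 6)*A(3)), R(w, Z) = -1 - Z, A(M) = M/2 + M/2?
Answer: -143534/7 ≈ -20505.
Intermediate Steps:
A(M) = M (A(M) = M*(1/2) + M*(1/2) = M/2 + M/2 = M)
J = -1/21 (J = 1/((-1 - 1*6)*3) = 1/((-1 - 6)*3) = 1/(-7*3) = 1/(-21) = -1/21 ≈ -0.047619)
(159 + J)*(-129) = (159 - 1/21)*(-129) = (3338/21)*(-129) = -143534/7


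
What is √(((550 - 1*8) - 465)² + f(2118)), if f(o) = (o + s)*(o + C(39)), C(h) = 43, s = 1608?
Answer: √8057815 ≈ 2838.6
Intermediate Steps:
f(o) = (43 + o)*(1608 + o) (f(o) = (o + 1608)*(o + 43) = (1608 + o)*(43 + o) = (43 + o)*(1608 + o))
√(((550 - 1*8) - 465)² + f(2118)) = √(((550 - 1*8) - 465)² + (69144 + 2118² + 1651*2118)) = √(((550 - 8) - 465)² + (69144 + 4485924 + 3496818)) = √((542 - 465)² + 8051886) = √(77² + 8051886) = √(5929 + 8051886) = √8057815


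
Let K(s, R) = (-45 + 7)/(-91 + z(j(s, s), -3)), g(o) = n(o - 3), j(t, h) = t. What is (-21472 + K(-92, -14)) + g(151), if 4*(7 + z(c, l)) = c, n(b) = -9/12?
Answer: -10392659/484 ≈ -21472.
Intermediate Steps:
n(b) = -¾ (n(b) = -9*1/12 = -¾)
g(o) = -¾
z(c, l) = -7 + c/4
K(s, R) = -38/(-98 + s/4) (K(s, R) = (-45 + 7)/(-91 + (-7 + s/4)) = -38/(-98 + s/4))
(-21472 + K(-92, -14)) + g(151) = (-21472 - 152/(-392 - 92)) - ¾ = (-21472 - 152/(-484)) - ¾ = (-21472 - 152*(-1/484)) - ¾ = (-21472 + 38/121) - ¾ = -2598074/121 - ¾ = -10392659/484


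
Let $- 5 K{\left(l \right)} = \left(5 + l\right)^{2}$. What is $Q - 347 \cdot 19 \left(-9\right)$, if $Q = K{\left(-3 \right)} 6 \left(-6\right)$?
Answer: $\frac{296829}{5} \approx 59366.0$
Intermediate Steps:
$K{\left(l \right)} = - \frac{\left(5 + l\right)^{2}}{5}$
$Q = \frac{144}{5}$ ($Q = - \frac{\left(5 - 3\right)^{2}}{5} \cdot 6 \left(-6\right) = - \frac{2^{2}}{5} \cdot 6 \left(-6\right) = \left(- \frac{1}{5}\right) 4 \cdot 6 \left(-6\right) = \left(- \frac{4}{5}\right) 6 \left(-6\right) = \left(- \frac{24}{5}\right) \left(-6\right) = \frac{144}{5} \approx 28.8$)
$Q - 347 \cdot 19 \left(-9\right) = \frac{144}{5} - 347 \cdot 19 \left(-9\right) = \frac{144}{5} - -59337 = \frac{144}{5} + 59337 = \frac{296829}{5}$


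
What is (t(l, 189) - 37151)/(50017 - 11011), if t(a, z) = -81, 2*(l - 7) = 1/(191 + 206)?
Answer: -18616/19503 ≈ -0.95452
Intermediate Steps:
l = 5559/794 (l = 7 + 1/(2*(191 + 206)) = 7 + (1/2)/397 = 7 + (1/2)*(1/397) = 7 + 1/794 = 5559/794 ≈ 7.0013)
(t(l, 189) - 37151)/(50017 - 11011) = (-81 - 37151)/(50017 - 11011) = -37232/39006 = -37232*1/39006 = -18616/19503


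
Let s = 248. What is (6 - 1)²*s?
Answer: 6200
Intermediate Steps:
(6 - 1)²*s = (6 - 1)²*248 = 5²*248 = 25*248 = 6200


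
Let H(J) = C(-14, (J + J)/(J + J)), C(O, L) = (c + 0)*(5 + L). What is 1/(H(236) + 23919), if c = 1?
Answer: 1/23925 ≈ 4.1797e-5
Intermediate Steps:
C(O, L) = 5 + L (C(O, L) = (1 + 0)*(5 + L) = 1*(5 + L) = 5 + L)
H(J) = 6 (H(J) = 5 + (J + J)/(J + J) = 5 + (2*J)/((2*J)) = 5 + (2*J)*(1/(2*J)) = 5 + 1 = 6)
1/(H(236) + 23919) = 1/(6 + 23919) = 1/23925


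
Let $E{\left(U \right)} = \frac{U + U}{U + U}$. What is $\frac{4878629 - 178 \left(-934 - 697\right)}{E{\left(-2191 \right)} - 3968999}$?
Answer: $- \frac{5168947}{3968998} \approx -1.3023$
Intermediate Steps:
$E{\left(U \right)} = 1$ ($E{\left(U \right)} = \frac{2 U}{2 U} = 2 U \frac{1}{2 U} = 1$)
$\frac{4878629 - 178 \left(-934 - 697\right)}{E{\left(-2191 \right)} - 3968999} = \frac{4878629 - 178 \left(-934 - 697\right)}{1 - 3968999} = \frac{4878629 - -290318}{-3968998} = \left(4878629 + 290318\right) \left(- \frac{1}{3968998}\right) = 5168947 \left(- \frac{1}{3968998}\right) = - \frac{5168947}{3968998}$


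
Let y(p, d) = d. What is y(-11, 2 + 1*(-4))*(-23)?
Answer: 46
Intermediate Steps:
y(-11, 2 + 1*(-4))*(-23) = (2 + 1*(-4))*(-23) = (2 - 4)*(-23) = -2*(-23) = 46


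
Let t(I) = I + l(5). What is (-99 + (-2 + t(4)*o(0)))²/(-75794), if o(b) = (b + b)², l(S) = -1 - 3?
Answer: -10201/75794 ≈ -0.13459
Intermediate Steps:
l(S) = -4
t(I) = -4 + I (t(I) = I - 4 = -4 + I)
o(b) = 4*b² (o(b) = (2*b)² = 4*b²)
(-99 + (-2 + t(4)*o(0)))²/(-75794) = (-99 + (-2 + (-4 + 4)*(4*0²)))²/(-75794) = (-99 + (-2 + 0*(4*0)))²*(-1/75794) = (-99 + (-2 + 0*0))²*(-1/75794) = (-99 + (-2 + 0))²*(-1/75794) = (-99 - 2)²*(-1/75794) = (-101)²*(-1/75794) = 10201*(-1/75794) = -10201/75794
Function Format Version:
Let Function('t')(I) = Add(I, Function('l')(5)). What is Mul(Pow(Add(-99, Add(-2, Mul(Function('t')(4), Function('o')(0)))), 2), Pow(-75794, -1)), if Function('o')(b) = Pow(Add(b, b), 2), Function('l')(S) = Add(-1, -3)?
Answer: Rational(-10201, 75794) ≈ -0.13459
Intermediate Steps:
Function('l')(S) = -4
Function('t')(I) = Add(-4, I) (Function('t')(I) = Add(I, -4) = Add(-4, I))
Function('o')(b) = Mul(4, Pow(b, 2)) (Function('o')(b) = Pow(Mul(2, b), 2) = Mul(4, Pow(b, 2)))
Mul(Pow(Add(-99, Add(-2, Mul(Function('t')(4), Function('o')(0)))), 2), Pow(-75794, -1)) = Mul(Pow(Add(-99, Add(-2, Mul(Add(-4, 4), Mul(4, Pow(0, 2))))), 2), Pow(-75794, -1)) = Mul(Pow(Add(-99, Add(-2, Mul(0, Mul(4, 0)))), 2), Rational(-1, 75794)) = Mul(Pow(Add(-99, Add(-2, Mul(0, 0))), 2), Rational(-1, 75794)) = Mul(Pow(Add(-99, Add(-2, 0)), 2), Rational(-1, 75794)) = Mul(Pow(Add(-99, -2), 2), Rational(-1, 75794)) = Mul(Pow(-101, 2), Rational(-1, 75794)) = Mul(10201, Rational(-1, 75794)) = Rational(-10201, 75794)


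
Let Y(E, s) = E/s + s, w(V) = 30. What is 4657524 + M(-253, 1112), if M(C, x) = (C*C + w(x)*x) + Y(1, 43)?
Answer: 204462249/43 ≈ 4.7549e+6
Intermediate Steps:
Y(E, s) = s + E/s
M(C, x) = 1850/43 + C**2 + 30*x (M(C, x) = (C*C + 30*x) + (43 + 1/43) = (C**2 + 30*x) + (43 + 1*(1/43)) = (C**2 + 30*x) + (43 + 1/43) = (C**2 + 30*x) + 1850/43 = 1850/43 + C**2 + 30*x)
4657524 + M(-253, 1112) = 4657524 + (1850/43 + (-253)**2 + 30*1112) = 4657524 + (1850/43 + 64009 + 33360) = 4657524 + 4188717/43 = 204462249/43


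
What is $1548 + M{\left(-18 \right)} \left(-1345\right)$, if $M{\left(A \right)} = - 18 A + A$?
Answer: $-410022$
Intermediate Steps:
$M{\left(A \right)} = - 17 A$
$1548 + M{\left(-18 \right)} \left(-1345\right) = 1548 + \left(-17\right) \left(-18\right) \left(-1345\right) = 1548 + 306 \left(-1345\right) = 1548 - 411570 = -410022$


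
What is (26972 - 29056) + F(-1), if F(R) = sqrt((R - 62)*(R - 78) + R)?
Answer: -2084 + 4*sqrt(311) ≈ -2013.5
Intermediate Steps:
F(R) = sqrt(R + (-78 + R)*(-62 + R)) (F(R) = sqrt((-62 + R)*(-78 + R) + R) = sqrt((-78 + R)*(-62 + R) + R) = sqrt(R + (-78 + R)*(-62 + R)))
(26972 - 29056) + F(-1) = (26972 - 29056) + sqrt(4836 + (-1)**2 - 139*(-1)) = -2084 + sqrt(4836 + 1 + 139) = -2084 + sqrt(4976) = -2084 + 4*sqrt(311)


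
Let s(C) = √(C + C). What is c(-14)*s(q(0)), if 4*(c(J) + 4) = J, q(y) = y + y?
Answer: 0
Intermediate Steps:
q(y) = 2*y
c(J) = -4 + J/4
s(C) = √2*√C (s(C) = √(2*C) = √2*√C)
c(-14)*s(q(0)) = (-4 + (¼)*(-14))*(√2*√(2*0)) = (-4 - 7/2)*(√2*√0) = -15*√2*0/2 = -15/2*0 = 0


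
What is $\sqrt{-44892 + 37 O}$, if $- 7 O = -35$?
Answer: $i \sqrt{44707} \approx 211.44 i$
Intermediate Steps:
$O = 5$ ($O = \left(- \frac{1}{7}\right) \left(-35\right) = 5$)
$\sqrt{-44892 + 37 O} = \sqrt{-44892 + 37 \cdot 5} = \sqrt{-44892 + 185} = \sqrt{-44707} = i \sqrt{44707}$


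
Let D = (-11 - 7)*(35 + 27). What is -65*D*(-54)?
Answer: -3917160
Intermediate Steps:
D = -1116 (D = -18*62 = -1116)
-65*D*(-54) = -65*(-1116)*(-54) = 72540*(-54) = -3917160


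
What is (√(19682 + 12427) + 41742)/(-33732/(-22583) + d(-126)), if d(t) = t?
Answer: -17456659/52069 - 22583*√32109/2811726 ≈ -336.70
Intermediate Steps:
(√(19682 + 12427) + 41742)/(-33732/(-22583) + d(-126)) = (√(19682 + 12427) + 41742)/(-33732/(-22583) - 126) = (√32109 + 41742)/(-33732*(-1/22583) - 126) = (41742 + √32109)/(33732/22583 - 126) = (41742 + √32109)/(-2811726/22583) = (41742 + √32109)*(-22583/2811726) = -17456659/52069 - 22583*√32109/2811726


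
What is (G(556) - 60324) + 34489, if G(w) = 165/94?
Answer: -2428325/94 ≈ -25833.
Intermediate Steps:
G(w) = 165/94 (G(w) = 165*(1/94) = 165/94)
(G(556) - 60324) + 34489 = (165/94 - 60324) + 34489 = -5670291/94 + 34489 = -2428325/94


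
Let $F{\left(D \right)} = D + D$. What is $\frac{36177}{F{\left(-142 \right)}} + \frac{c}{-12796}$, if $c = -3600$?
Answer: $- \frac{115474623}{908516} \approx -127.1$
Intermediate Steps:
$F{\left(D \right)} = 2 D$
$\frac{36177}{F{\left(-142 \right)}} + \frac{c}{-12796} = \frac{36177}{2 \left(-142\right)} - \frac{3600}{-12796} = \frac{36177}{-284} - - \frac{900}{3199} = 36177 \left(- \frac{1}{284}\right) + \frac{900}{3199} = - \frac{36177}{284} + \frac{900}{3199} = - \frac{115474623}{908516}$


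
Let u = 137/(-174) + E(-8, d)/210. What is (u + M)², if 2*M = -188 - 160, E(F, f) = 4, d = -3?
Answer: 1132817506921/37088100 ≈ 30544.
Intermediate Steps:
M = -174 (M = (-188 - 160)/2 = (½)*(-348) = -174)
u = -4679/6090 (u = 137/(-174) + 4/210 = 137*(-1/174) + 4*(1/210) = -137/174 + 2/105 = -4679/6090 ≈ -0.76831)
(u + M)² = (-4679/6090 - 174)² = (-1064339/6090)² = 1132817506921/37088100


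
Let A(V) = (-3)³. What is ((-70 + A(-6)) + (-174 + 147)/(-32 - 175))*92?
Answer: -8912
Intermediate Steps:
A(V) = -27
((-70 + A(-6)) + (-174 + 147)/(-32 - 175))*92 = ((-70 - 27) + (-174 + 147)/(-32 - 175))*92 = (-97 - 27/(-207))*92 = (-97 - 27*(-1/207))*92 = (-97 + 3/23)*92 = -2228/23*92 = -8912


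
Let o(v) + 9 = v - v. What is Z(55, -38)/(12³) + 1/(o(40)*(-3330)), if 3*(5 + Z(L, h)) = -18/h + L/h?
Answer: -111079/36443520 ≈ -0.0030480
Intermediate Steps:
o(v) = -9 (o(v) = -9 + (v - v) = -9 + 0 = -9)
Z(L, h) = -5 - 6/h + L/(3*h) (Z(L, h) = -5 + (-18/h + L/h)/3 = -5 + (-6/h + L/(3*h)) = -5 - 6/h + L/(3*h))
Z(55, -38)/(12³) + 1/(o(40)*(-3330)) = ((⅓)*(-18 + 55 - 15*(-38))/(-38))/(12³) + 1/(-9*(-3330)) = ((⅓)*(-1/38)*(-18 + 55 + 570))/1728 - ⅑*(-1/3330) = ((⅓)*(-1/38)*607)*(1/1728) + 1/29970 = -607/114*1/1728 + 1/29970 = -607/196992 + 1/29970 = -111079/36443520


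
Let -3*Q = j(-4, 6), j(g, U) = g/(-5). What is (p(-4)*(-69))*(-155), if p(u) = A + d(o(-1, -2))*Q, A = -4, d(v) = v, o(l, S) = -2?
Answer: -37076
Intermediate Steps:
j(g, U) = -g/5 (j(g, U) = g*(-1/5) = -g/5)
Q = -4/15 (Q = -(-1)*(-4)/15 = -1/3*4/5 = -4/15 ≈ -0.26667)
p(u) = -52/15 (p(u) = -4 - 2*(-4/15) = -4 + 8/15 = -52/15)
(p(-4)*(-69))*(-155) = -52/15*(-69)*(-155) = (1196/5)*(-155) = -37076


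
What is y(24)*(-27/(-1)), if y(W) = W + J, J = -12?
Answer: 324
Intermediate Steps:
y(W) = -12 + W (y(W) = W - 12 = -12 + W)
y(24)*(-27/(-1)) = (-12 + 24)*(-27/(-1)) = 12*(-27*(-1)) = 12*27 = 324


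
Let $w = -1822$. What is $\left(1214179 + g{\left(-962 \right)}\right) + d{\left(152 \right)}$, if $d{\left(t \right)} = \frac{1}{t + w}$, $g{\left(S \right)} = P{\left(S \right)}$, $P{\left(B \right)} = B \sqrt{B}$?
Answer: $\frac{2027678929}{1670} - 962 i \sqrt{962} \approx 1.2142 \cdot 10^{6} - 29838.0 i$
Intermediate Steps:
$P{\left(B \right)} = B^{\frac{3}{2}}$
$g{\left(S \right)} = S^{\frac{3}{2}}$
$d{\left(t \right)} = \frac{1}{-1822 + t}$ ($d{\left(t \right)} = \frac{1}{t - 1822} = \frac{1}{-1822 + t}$)
$\left(1214179 + g{\left(-962 \right)}\right) + d{\left(152 \right)} = \left(1214179 + \left(-962\right)^{\frac{3}{2}}\right) + \frac{1}{-1822 + 152} = \left(1214179 - 962 i \sqrt{962}\right) + \frac{1}{-1670} = \left(1214179 - 962 i \sqrt{962}\right) - \frac{1}{1670} = \frac{2027678929}{1670} - 962 i \sqrt{962}$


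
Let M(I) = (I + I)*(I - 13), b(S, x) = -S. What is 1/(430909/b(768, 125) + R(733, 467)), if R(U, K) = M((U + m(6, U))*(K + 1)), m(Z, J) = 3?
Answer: 768/182230957976771 ≈ 4.2144e-12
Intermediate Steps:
M(I) = 2*I*(-13 + I) (M(I) = (2*I)*(-13 + I) = 2*I*(-13 + I))
R(U, K) = 2*(1 + K)*(-13 + (1 + K)*(3 + U))*(3 + U) (R(U, K) = 2*((U + 3)*(K + 1))*(-13 + (U + 3)*(K + 1)) = 2*((3 + U)*(1 + K))*(-13 + (3 + U)*(1 + K)) = 2*((1 + K)*(3 + U))*(-13 + (1 + K)*(3 + U)) = 2*(1 + K)*(-13 + (1 + K)*(3 + U))*(3 + U))
1/(430909/b(768, 125) + R(733, 467)) = 1/(430909/((-1*768)) + 2*(-10 + 733 + 3*467 + 467*733)*(3 + 733 + 3*467 + 467*733)) = 1/(430909/(-768) + 2*(-10 + 733 + 1401 + 342311)*(3 + 733 + 1401 + 342311)) = 1/(430909*(-1/768) + 2*344435*344448) = 1/(-430909/768 + 237279893760) = 1/(182230957976771/768) = 768/182230957976771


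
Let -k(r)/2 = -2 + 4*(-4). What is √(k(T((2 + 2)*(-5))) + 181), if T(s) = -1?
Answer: √217 ≈ 14.731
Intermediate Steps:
k(r) = 36 (k(r) = -2*(-2 + 4*(-4)) = -2*(-2 - 16) = -2*(-18) = 36)
√(k(T((2 + 2)*(-5))) + 181) = √(36 + 181) = √217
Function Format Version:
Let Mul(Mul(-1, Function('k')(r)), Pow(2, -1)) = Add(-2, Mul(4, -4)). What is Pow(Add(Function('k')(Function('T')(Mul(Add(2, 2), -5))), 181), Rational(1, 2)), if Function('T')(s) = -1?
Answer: Pow(217, Rational(1, 2)) ≈ 14.731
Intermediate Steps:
Function('k')(r) = 36 (Function('k')(r) = Mul(-2, Add(-2, Mul(4, -4))) = Mul(-2, Add(-2, -16)) = Mul(-2, -18) = 36)
Pow(Add(Function('k')(Function('T')(Mul(Add(2, 2), -5))), 181), Rational(1, 2)) = Pow(Add(36, 181), Rational(1, 2)) = Pow(217, Rational(1, 2))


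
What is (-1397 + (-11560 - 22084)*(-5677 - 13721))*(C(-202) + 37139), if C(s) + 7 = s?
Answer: 24101438110950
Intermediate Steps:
C(s) = -7 + s
(-1397 + (-11560 - 22084)*(-5677 - 13721))*(C(-202) + 37139) = (-1397 + (-11560 - 22084)*(-5677 - 13721))*((-7 - 202) + 37139) = (-1397 - 33644*(-19398))*(-209 + 37139) = (-1397 + 652626312)*36930 = 652624915*36930 = 24101438110950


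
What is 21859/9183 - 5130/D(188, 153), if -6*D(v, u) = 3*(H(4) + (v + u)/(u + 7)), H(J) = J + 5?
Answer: 15113743679/16354923 ≈ 924.11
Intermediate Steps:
H(J) = 5 + J
D(v, u) = -9/2 - (u + v)/(2*(7 + u)) (D(v, u) = -((5 + 4) + (v + u)/(u + 7))/2 = -(9 + (u + v)/(7 + u))/2 = -(27 + 3*(u + v)/(7 + u))/6 = -9/2 - (u + v)/(2*(7 + u)))
21859/9183 - 5130/D(188, 153) = 21859/9183 - 5130*2*(7 + 153)/(-63 - 1*188 - 10*153) = 21859*(1/9183) - 5130*320/(-63 - 188 - 1530) = 21859/9183 - 5130/((1/2)*(1/160)*(-1781)) = 21859/9183 - 5130/(-1781/320) = 21859/9183 - 5130*(-320/1781) = 21859/9183 + 1641600/1781 = 15113743679/16354923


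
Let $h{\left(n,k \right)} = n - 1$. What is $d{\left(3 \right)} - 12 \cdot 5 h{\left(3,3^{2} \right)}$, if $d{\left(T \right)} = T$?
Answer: $-117$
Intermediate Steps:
$h{\left(n,k \right)} = -1 + n$
$d{\left(3 \right)} - 12 \cdot 5 h{\left(3,3^{2} \right)} = 3 - 12 \cdot 5 \left(-1 + 3\right) = 3 - 12 \cdot 5 \cdot 2 = 3 - 120 = -117$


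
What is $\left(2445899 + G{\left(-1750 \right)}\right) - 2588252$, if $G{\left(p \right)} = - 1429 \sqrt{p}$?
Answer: $-142353 - 7145 i \sqrt{70} \approx -1.4235 \cdot 10^{5} - 59779.0 i$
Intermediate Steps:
$\left(2445899 + G{\left(-1750 \right)}\right) - 2588252 = \left(2445899 - 1429 \sqrt{-1750}\right) - 2588252 = \left(2445899 - 1429 \cdot 5 i \sqrt{70}\right) - 2588252 = \left(2445899 - 7145 i \sqrt{70}\right) - 2588252 = -142353 - 7145 i \sqrt{70}$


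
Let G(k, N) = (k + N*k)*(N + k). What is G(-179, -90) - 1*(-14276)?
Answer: -4271163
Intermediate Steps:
G(k, N) = (N + k)*(k + N*k)
G(-179, -90) - 1*(-14276) = -179*(-90 - 179 + (-90)**2 - 90*(-179)) - 1*(-14276) = -179*(-90 - 179 + 8100 + 16110) + 14276 = -179*23941 + 14276 = -4285439 + 14276 = -4271163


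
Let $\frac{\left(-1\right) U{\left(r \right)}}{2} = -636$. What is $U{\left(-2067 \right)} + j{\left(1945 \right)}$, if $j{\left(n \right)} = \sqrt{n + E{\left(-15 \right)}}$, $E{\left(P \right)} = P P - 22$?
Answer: $1272 + 2 \sqrt{537} \approx 1318.3$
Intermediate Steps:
$U{\left(r \right)} = 1272$ ($U{\left(r \right)} = \left(-2\right) \left(-636\right) = 1272$)
$E{\left(P \right)} = -22 + P^{2}$ ($E{\left(P \right)} = P^{2} - 22 = -22 + P^{2}$)
$j{\left(n \right)} = \sqrt{203 + n}$ ($j{\left(n \right)} = \sqrt{n - \left(22 - \left(-15\right)^{2}\right)} = \sqrt{n + \left(-22 + 225\right)} = \sqrt{n + 203} = \sqrt{203 + n}$)
$U{\left(-2067 \right)} + j{\left(1945 \right)} = 1272 + \sqrt{203 + 1945} = 1272 + \sqrt{2148} = 1272 + 2 \sqrt{537}$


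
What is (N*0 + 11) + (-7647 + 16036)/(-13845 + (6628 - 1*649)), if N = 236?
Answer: 78137/7866 ≈ 9.9335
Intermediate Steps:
(N*0 + 11) + (-7647 + 16036)/(-13845 + (6628 - 1*649)) = (236*0 + 11) + (-7647 + 16036)/(-13845 + (6628 - 1*649)) = (0 + 11) + 8389/(-13845 + (6628 - 649)) = 11 + 8389/(-13845 + 5979) = 11 + 8389/(-7866) = 11 + 8389*(-1/7866) = 11 - 8389/7866 = 78137/7866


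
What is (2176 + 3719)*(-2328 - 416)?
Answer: -16175880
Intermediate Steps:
(2176 + 3719)*(-2328 - 416) = 5895*(-2744) = -16175880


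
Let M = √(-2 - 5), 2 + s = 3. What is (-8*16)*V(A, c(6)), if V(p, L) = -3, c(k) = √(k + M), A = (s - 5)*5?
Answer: 384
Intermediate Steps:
s = 1 (s = -2 + 3 = 1)
A = -20 (A = (1 - 5)*5 = -4*5 = -20)
M = I*√7 (M = √(-7) = I*√7 ≈ 2.6458*I)
c(k) = √(k + I*√7)
(-8*16)*V(A, c(6)) = -8*16*(-3) = -128*(-3) = 384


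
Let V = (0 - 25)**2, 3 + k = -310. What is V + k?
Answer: 312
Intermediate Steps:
k = -313 (k = -3 - 310 = -313)
V = 625 (V = (-25)**2 = 625)
V + k = 625 - 313 = 312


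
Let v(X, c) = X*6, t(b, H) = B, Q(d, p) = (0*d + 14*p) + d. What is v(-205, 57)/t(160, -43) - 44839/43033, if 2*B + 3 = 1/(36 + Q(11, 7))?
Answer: 7665205487/9338161 ≈ 820.85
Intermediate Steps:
Q(d, p) = d + 14*p (Q(d, p) = (0 + 14*p) + d = 14*p + d = d + 14*p)
B = -217/145 (B = -3/2 + 1/(2*(36 + (11 + 14*7))) = -3/2 + 1/(2*(36 + (11 + 98))) = -3/2 + 1/(2*(36 + 109)) = -3/2 + (½)/145 = -3/2 + (½)*(1/145) = -3/2 + 1/290 = -217/145 ≈ -1.4966)
t(b, H) = -217/145
v(X, c) = 6*X
v(-205, 57)/t(160, -43) - 44839/43033 = (6*(-205))/(-217/145) - 44839/43033 = -1230*(-145/217) - 44839*1/43033 = 178350/217 - 44839/43033 = 7665205487/9338161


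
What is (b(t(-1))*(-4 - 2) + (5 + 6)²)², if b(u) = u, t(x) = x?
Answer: 16129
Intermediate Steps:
(b(t(-1))*(-4 - 2) + (5 + 6)²)² = (-(-4 - 2) + (5 + 6)²)² = (-1*(-6) + 11²)² = (6 + 121)² = 127² = 16129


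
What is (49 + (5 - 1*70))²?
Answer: 256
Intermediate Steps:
(49 + (5 - 1*70))² = (49 + (5 - 70))² = (49 - 65)² = (-16)² = 256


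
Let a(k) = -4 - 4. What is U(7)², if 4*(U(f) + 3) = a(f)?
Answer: 25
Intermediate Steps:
a(k) = -8
U(f) = -5 (U(f) = -3 + (¼)*(-8) = -3 - 2 = -5)
U(7)² = (-5)² = 25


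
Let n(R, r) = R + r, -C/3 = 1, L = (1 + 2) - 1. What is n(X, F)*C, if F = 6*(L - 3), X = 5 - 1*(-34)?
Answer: -99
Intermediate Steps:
L = 2 (L = 3 - 1 = 2)
C = -3 (C = -3*1 = -3)
X = 39 (X = 5 + 34 = 39)
F = -6 (F = 6*(2 - 3) = 6*(-1) = -6)
n(X, F)*C = (39 - 6)*(-3) = 33*(-3) = -99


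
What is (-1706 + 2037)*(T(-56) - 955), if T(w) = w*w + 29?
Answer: 731510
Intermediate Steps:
T(w) = 29 + w² (T(w) = w² + 29 = 29 + w²)
(-1706 + 2037)*(T(-56) - 955) = (-1706 + 2037)*((29 + (-56)²) - 955) = 331*((29 + 3136) - 955) = 331*(3165 - 955) = 331*2210 = 731510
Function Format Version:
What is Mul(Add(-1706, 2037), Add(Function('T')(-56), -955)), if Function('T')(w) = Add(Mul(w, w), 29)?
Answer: 731510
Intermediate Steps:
Function('T')(w) = Add(29, Pow(w, 2)) (Function('T')(w) = Add(Pow(w, 2), 29) = Add(29, Pow(w, 2)))
Mul(Add(-1706, 2037), Add(Function('T')(-56), -955)) = Mul(Add(-1706, 2037), Add(Add(29, Pow(-56, 2)), -955)) = Mul(331, Add(Add(29, 3136), -955)) = Mul(331, Add(3165, -955)) = Mul(331, 2210) = 731510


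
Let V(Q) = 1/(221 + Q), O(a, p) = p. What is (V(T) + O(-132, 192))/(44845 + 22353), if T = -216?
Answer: 961/335990 ≈ 0.0028602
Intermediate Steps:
(V(T) + O(-132, 192))/(44845 + 22353) = (1/(221 - 216) + 192)/(44845 + 22353) = (1/5 + 192)/67198 = (1/5 + 192)*(1/67198) = (961/5)*(1/67198) = 961/335990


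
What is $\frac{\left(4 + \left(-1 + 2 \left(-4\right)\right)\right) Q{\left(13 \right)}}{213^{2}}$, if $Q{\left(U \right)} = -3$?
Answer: $\frac{5}{15123} \approx 0.00033062$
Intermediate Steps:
$\frac{\left(4 + \left(-1 + 2 \left(-4\right)\right)\right) Q{\left(13 \right)}}{213^{2}} = \frac{\left(4 + \left(-1 + 2 \left(-4\right)\right)\right) \left(-3\right)}{213^{2}} = \frac{\left(4 - 9\right) \left(-3\right)}{45369} = \left(4 - 9\right) \left(-3\right) \frac{1}{45369} = \left(-5\right) \left(-3\right) \frac{1}{45369} = 15 \cdot \frac{1}{45369} = \frac{5}{15123}$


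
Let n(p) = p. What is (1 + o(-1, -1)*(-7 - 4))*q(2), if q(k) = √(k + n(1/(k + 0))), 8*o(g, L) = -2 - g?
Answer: 19*√10/16 ≈ 3.7552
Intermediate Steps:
o(g, L) = -¼ - g/8 (o(g, L) = (-2 - g)/8 = -¼ - g/8)
q(k) = √(k + 1/k) (q(k) = √(k + 1/(k + 0)) = √(k + 1/k))
(1 + o(-1, -1)*(-7 - 4))*q(2) = (1 + (-¼ - ⅛*(-1))*(-7 - 4))*√(2 + 1/2) = (1 + (-¼ + ⅛)*(-11))*√(2 + ½) = (1 - ⅛*(-11))*√(5/2) = (1 + 11/8)*(√10/2) = 19*(√10/2)/8 = 19*√10/16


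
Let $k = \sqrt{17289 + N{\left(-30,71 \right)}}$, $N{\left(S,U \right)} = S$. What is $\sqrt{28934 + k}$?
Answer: $\sqrt{28934 + \sqrt{17259}} \approx 170.49$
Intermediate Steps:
$k = \sqrt{17259}$ ($k = \sqrt{17289 - 30} = \sqrt{17259} \approx 131.37$)
$\sqrt{28934 + k} = \sqrt{28934 + \sqrt{17259}}$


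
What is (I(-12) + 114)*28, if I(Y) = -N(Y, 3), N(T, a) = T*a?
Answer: 4200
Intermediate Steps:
I(Y) = -3*Y (I(Y) = -Y*3 = -3*Y)
(I(-12) + 114)*28 = (-3*(-12) + 114)*28 = (36 + 114)*28 = 150*28 = 4200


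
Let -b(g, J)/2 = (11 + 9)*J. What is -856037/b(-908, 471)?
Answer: 856037/18840 ≈ 45.437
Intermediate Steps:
b(g, J) = -40*J (b(g, J) = -2*(11 + 9)*J = -40*J)
-856037/b(-908, 471) = -856037/((-40*471)) = -856037/(-18840) = -856037*(-1/18840) = 856037/18840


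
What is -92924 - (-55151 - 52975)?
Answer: 15202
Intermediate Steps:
-92924 - (-55151 - 52975) = -92924 - 1*(-108126) = -92924 + 108126 = 15202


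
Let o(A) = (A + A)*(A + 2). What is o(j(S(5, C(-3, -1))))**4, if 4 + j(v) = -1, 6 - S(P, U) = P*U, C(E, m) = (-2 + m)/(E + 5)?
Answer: 810000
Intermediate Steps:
C(E, m) = (-2 + m)/(5 + E)
S(P, U) = 6 - P*U
j(v) = -5 (j(v) = -4 - 1 = -5)
o(A) = 2*A*(2 + A) (o(A) = (2*A)*(2 + A) = 2*A*(2 + A))
o(j(S(5, C(-3, -1))))**4 = (2*(-5)*(2 - 5))**4 = (2*(-5)*(-3))**4 = 30**4 = 810000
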